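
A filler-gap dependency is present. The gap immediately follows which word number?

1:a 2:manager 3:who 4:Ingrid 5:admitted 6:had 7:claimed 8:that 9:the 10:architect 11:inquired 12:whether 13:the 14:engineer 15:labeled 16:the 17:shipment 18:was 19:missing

The displaced element is "a manager" (word 2).
It is linked across 1 clause boundary (Ø).
It functions as the subject of "claimed", so the gap sits immediately after word 5 ("admitted").
Base order: Ingrid admitted that a manager had claimed that the architect inquired whether the engineer labeled the shipment.

5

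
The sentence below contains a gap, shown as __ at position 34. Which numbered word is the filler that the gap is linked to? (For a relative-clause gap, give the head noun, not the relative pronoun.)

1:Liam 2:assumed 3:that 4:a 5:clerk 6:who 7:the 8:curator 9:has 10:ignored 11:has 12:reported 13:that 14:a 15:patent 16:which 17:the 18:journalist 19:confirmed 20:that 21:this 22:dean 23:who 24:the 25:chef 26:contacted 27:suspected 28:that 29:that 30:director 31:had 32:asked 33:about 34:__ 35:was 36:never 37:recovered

The gap at 34 is the prepositional object of "asked", inside a relative clause.
The relative pronoun is "which" (word 16); it is bound by the head noun immediately before it.
Its filler is the head noun "patent", at word 15.

15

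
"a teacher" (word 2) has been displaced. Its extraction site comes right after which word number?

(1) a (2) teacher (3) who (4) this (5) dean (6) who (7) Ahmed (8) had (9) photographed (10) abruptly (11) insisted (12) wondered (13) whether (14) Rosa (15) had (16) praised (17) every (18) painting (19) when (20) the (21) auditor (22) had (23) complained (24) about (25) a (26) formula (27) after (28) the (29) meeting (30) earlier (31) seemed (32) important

The displaced element is "a teacher" (word 2).
It is linked across 1 clause boundary (Ø).
It functions as the subject of "wondered", so the gap sits immediately after word 11 ("insisted").
Base order: This dean who Ahmed had photographed abruptly insisted that a teacher wondered whether Rosa had praised every painting when the auditor had complained about a formula after the meeting earlier.

11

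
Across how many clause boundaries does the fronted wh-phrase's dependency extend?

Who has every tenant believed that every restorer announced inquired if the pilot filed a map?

"who" is extracted from the subject of "inquired".
Boundaries crossed, outermost first: [that], [Ø] — 2 in total.

2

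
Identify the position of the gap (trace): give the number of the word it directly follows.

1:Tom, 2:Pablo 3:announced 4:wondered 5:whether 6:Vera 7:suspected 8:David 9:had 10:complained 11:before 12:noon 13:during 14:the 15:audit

The displaced element is "Tom" (word 1).
It is linked across 1 clause boundary (Ø).
It functions as the subject of "wondered", so the gap sits immediately after word 3 ("announced").
Base order: Pablo announced that Tom wondered whether Vera suspected David had complained before noon during the audit.

3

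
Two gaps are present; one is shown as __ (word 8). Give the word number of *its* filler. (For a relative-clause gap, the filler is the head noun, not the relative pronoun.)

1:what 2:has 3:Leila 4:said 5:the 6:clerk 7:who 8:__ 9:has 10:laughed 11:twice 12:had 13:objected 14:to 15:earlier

The marked gap is inside the relative clause, the subject of "laughed".
Its filler is the head noun "clerk" (via "who"), at word 6.
(The other dependency links word 1 to a gap after word 14.)

6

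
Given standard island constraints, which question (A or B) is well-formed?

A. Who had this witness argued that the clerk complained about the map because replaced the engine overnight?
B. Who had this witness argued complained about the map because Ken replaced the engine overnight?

In A, the wh-phrase is extracted from inside an adjunct island (introduced by "because"), which blocks movement.
In B, the extraction path crosses only that-complement boundaries, which are transparent.
So B is grammatical.

B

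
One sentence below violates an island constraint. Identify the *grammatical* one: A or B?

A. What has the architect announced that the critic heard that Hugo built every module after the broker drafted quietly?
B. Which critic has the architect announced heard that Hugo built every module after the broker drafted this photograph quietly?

In A, the wh-phrase is extracted from inside an adjunct island (introduced by "after"), which blocks movement.
In B, the extraction path crosses only that-complement boundaries, which are transparent.
So B is grammatical.

B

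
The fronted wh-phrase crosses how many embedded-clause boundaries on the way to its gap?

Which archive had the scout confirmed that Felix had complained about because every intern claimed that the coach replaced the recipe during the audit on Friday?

1

"which archive" is extracted from the PP object of "complained".
Boundaries crossed, outermost first: [that] — 1 in total.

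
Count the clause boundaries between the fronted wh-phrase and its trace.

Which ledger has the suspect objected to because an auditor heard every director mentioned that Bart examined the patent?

0

"which ledger" originates inside the matrix clause — no clause boundary is crossed.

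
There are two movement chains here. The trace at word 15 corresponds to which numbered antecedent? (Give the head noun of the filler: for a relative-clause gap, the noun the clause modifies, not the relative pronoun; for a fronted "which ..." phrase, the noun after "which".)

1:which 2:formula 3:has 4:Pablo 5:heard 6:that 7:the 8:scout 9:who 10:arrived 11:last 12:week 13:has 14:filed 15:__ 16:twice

2

The marked gap is the direct object of "filed".
Its filler is the fronted wh-phrase "which formula", at word 2.
(The other dependency links word 8 to a gap after word 9.)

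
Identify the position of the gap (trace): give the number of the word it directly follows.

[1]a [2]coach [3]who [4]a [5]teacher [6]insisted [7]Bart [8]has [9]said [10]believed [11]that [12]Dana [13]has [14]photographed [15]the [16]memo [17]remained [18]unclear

The displaced element is "a coach" (word 2).
It is linked across 2 clause boundaries (Ø → Ø).
It functions as the subject of "believed", so the gap sits immediately after word 9 ("said").
Base order: A teacher insisted Bart has said a coach believed that Dana has photographed the memo.

9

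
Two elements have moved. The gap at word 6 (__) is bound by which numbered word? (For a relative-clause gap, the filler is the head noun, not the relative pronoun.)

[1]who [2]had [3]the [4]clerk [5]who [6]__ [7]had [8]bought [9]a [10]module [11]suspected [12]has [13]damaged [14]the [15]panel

The marked gap is inside the relative clause, the subject of "bought".
Its filler is the head noun "clerk" (via "who"), at word 4.
(The other dependency links word 1 to a gap after word 11.)

4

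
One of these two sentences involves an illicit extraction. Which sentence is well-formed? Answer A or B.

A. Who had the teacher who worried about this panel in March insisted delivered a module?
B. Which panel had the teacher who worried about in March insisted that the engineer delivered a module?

In B, the wh-phrase is extracted from inside a complex-NP island (relative clause) (introduced by "who"), which blocks movement.
In A, the extraction path crosses only that-complement boundaries, which are transparent.
So A is grammatical.

A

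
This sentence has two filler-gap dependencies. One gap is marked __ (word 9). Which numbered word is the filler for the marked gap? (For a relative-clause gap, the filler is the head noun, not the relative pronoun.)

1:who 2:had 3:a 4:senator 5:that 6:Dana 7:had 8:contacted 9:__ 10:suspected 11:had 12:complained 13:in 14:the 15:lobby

The marked gap is inside the relative clause, the direct object of "contacted".
Its filler is the head noun "senator" (via "that"), at word 4.
(The other dependency links word 1 to a gap after word 10.)

4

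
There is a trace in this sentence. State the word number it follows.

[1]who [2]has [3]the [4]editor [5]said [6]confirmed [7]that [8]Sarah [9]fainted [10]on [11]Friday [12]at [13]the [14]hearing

5

The displaced element is "who" (word 1).
It is linked across 1 clause boundary (Ø).
It functions as the subject of "confirmed", so the gap sits immediately after word 5 ("said").
Base order: The editor has said who confirmed that Sarah fainted on Friday at the hearing.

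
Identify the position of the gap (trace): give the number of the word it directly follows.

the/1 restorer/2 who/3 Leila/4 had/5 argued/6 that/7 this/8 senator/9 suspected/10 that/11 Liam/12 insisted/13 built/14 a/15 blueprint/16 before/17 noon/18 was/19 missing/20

The displaced element is "the restorer" (word 2).
It is linked across 3 clause boundaries (that → that → Ø).
It functions as the subject of "built", so the gap sits immediately after word 13 ("insisted").
Base order: Leila had argued that this senator suspected that Liam insisted the restorer built a blueprint before noon.

13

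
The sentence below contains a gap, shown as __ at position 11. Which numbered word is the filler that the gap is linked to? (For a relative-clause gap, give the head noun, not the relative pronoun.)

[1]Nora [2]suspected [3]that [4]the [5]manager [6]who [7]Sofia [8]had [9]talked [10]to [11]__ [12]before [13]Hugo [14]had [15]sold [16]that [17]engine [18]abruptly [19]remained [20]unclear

The gap at 11 is the prepositional object of "talked", inside a relative clause.
The relative pronoun is "who" (word 6); it is bound by the head noun immediately before it.
Its filler is the head noun "manager", at word 5.

5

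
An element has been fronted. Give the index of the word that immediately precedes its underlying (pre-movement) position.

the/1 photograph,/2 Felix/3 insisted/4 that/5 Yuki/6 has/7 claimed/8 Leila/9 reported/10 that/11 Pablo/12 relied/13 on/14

14

The displaced element is "the photograph" (word 2).
It is linked across 3 clause boundaries (that → Ø → that).
It functions as the object of the preposition "on" of "relied", so the gap sits immediately after word 14 ("on").
Base order: Felix insisted that Yuki has claimed Leila reported that Pablo relied on the photograph.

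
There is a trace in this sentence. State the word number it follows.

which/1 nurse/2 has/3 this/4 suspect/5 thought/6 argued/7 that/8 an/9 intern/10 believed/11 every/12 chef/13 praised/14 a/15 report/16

6

The displaced element is "which nurse" (word 2).
It is linked across 1 clause boundary (Ø).
It functions as the subject of "argued", so the gap sits immediately after word 6 ("thought").
Base order: This suspect has thought that which nurse argued that an intern believed every chef praised a report.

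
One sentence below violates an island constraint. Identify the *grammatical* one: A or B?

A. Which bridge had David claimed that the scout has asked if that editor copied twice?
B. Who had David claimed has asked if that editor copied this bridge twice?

B

In A, the wh-phrase is extracted from inside a wh-island (introduced by "if"), which blocks movement.
In B, the extraction path crosses only that-complement boundaries, which are transparent.
So B is grammatical.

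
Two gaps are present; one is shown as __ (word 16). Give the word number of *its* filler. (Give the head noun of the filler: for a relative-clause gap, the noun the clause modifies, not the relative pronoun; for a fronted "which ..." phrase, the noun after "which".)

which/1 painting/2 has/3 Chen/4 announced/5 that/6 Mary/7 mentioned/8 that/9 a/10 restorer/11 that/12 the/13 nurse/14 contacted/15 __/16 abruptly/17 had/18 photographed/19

11

The marked gap is inside the relative clause, the direct object of "contacted".
Its filler is the head noun "restorer" (via "that"), at word 11.
(The other dependency links word 2 to a gap after word 19.)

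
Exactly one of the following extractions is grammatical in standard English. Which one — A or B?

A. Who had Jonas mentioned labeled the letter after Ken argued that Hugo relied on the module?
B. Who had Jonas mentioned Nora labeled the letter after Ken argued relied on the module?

In B, the wh-phrase is extracted from inside an adjunct island (introduced by "after"), which blocks movement.
In A, the extraction path crosses only that-complement boundaries, which are transparent.
So A is grammatical.

A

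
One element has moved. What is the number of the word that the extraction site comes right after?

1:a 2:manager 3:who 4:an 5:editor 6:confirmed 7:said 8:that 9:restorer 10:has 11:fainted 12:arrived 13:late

6

The displaced element is "a manager" (word 2).
It is linked across 1 clause boundary (Ø).
It functions as the subject of "said", so the gap sits immediately after word 6 ("confirmed").
Base order: An editor confirmed that a manager said that restorer has fainted.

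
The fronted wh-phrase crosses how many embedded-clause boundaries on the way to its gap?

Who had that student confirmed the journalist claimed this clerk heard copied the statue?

"who" is extracted from the subject of "copied".
Boundaries crossed, outermost first: [Ø], [Ø], [Ø] — 3 in total.

3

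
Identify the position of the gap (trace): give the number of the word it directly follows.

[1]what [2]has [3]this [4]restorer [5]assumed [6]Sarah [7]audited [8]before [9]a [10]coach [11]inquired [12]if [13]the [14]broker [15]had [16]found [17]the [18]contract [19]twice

The displaced element is "what" (word 1).
It is linked across 1 clause boundary (Ø).
It functions as the direct object of "audited", so the gap sits immediately after word 7 ("audited").
Base order: This restorer has assumed Sarah audited what before a coach inquired if the broker had found the contract twice.

7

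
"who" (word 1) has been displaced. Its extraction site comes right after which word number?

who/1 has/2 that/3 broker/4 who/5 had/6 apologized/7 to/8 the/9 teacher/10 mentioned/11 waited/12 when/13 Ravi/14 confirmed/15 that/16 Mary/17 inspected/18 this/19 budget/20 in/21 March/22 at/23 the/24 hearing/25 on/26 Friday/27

11

The displaced element is "who" (word 1).
It is linked across 1 clause boundary (Ø).
It functions as the subject of "waited", so the gap sits immediately after word 11 ("mentioned").
Base order: That broker who had apologized to the teacher has mentioned that who waited when Ravi confirmed that Mary inspected this budget in March at the hearing on Friday.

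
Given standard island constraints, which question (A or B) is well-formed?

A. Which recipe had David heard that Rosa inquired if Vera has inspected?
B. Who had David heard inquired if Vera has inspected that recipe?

In A, the wh-phrase is extracted from inside a wh-island (introduced by "if"), which blocks movement.
In B, the extraction path crosses only that-complement boundaries, which are transparent.
So B is grammatical.

B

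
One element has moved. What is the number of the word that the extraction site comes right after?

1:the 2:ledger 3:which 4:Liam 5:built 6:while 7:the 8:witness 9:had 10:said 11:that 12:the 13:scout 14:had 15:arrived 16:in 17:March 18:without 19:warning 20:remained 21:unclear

The displaced element is "the ledger" (word 2).
It functions as the direct object of "built", so the gap sits immediately after word 5 ("built").
Base order: Liam built the ledger while the witness had said that the scout had arrived in March without warning.

5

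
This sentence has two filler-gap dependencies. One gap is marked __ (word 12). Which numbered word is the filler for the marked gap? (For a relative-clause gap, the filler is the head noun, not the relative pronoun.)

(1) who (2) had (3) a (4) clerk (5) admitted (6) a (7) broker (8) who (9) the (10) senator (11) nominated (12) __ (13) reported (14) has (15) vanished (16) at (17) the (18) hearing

7

The marked gap is inside the relative clause, the direct object of "nominated".
Its filler is the head noun "broker" (via "who"), at word 7.
(The other dependency links word 1 to a gap after word 13.)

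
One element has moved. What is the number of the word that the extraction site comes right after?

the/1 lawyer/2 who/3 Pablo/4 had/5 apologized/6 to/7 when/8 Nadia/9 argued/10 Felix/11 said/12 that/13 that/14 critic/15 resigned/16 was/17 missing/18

7

The displaced element is "the lawyer" (word 2).
It functions as the object of the preposition "to" of "apologized", so the gap sits immediately after word 7 ("to").
Base order: Pablo had apologized to the lawyer when Nadia argued Felix said that that critic resigned.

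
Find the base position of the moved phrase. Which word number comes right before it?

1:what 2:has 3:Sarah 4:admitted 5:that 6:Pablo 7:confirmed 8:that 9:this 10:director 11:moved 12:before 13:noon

The displaced element is "what" (word 1).
It is linked across 2 clause boundaries (that → that).
It functions as the direct object of "moved", so the gap sits immediately after word 11 ("moved").
Base order: Sarah has admitted that Pablo confirmed that this director moved what before noon.

11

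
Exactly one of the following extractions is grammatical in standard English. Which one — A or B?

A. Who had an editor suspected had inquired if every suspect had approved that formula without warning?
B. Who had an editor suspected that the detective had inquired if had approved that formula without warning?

In B, the wh-phrase is extracted from inside a wh-island (introduced by "if"), which blocks movement.
In A, the extraction path crosses only that-complement boundaries, which are transparent.
So A is grammatical.

A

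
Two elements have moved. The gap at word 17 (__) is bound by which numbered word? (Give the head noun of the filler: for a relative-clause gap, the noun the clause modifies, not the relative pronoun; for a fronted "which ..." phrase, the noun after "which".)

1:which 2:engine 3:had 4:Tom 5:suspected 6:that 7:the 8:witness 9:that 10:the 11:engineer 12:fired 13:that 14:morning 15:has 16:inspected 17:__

The marked gap is the direct object of "inspected".
Its filler is the fronted wh-phrase "which engine", at word 2.
(The other dependency links word 8 to a gap after word 12.)

2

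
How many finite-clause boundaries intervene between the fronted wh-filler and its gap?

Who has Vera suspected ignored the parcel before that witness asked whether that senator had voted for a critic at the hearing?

"who" is extracted from the subject of "ignored".
Boundaries crossed, outermost first: [Ø] — 1 in total.

1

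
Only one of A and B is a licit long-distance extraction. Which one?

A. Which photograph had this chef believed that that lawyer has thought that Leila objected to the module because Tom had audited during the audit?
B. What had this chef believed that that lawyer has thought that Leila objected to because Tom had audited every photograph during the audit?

B

In A, the wh-phrase is extracted from inside an adjunct island (introduced by "because"), which blocks movement.
In B, the extraction path crosses only that-complement boundaries, which are transparent.
So B is grammatical.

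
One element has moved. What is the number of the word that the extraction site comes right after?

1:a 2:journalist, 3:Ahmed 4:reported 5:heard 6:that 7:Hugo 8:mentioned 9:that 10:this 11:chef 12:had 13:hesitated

The displaced element is "a journalist" (word 2).
It is linked across 1 clause boundary (Ø).
It functions as the subject of "heard", so the gap sits immediately after word 4 ("reported").
Base order: Ahmed reported a journalist heard that Hugo mentioned that this chef had hesitated.

4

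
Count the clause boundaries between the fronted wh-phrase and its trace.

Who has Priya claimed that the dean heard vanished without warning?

2

"who" is extracted from the subject of "vanished".
Boundaries crossed, outermost first: [that], [Ø] — 2 in total.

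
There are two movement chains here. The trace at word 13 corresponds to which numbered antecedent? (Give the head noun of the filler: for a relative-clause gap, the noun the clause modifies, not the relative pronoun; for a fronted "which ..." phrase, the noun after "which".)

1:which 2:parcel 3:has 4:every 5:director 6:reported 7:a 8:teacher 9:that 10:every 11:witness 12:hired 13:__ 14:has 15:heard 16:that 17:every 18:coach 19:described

The marked gap is inside the relative clause, the direct object of "hired".
Its filler is the head noun "teacher" (via "that"), at word 8.
(The other dependency links word 2 to a gap after word 19.)

8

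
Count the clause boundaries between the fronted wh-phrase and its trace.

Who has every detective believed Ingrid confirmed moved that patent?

2

"who" is extracted from the subject of "moved".
Boundaries crossed, outermost first: [Ø], [Ø] — 2 in total.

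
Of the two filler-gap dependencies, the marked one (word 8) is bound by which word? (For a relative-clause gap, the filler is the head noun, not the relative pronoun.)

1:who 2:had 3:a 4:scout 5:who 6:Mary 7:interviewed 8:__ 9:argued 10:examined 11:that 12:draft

The marked gap is inside the relative clause, the direct object of "interviewed".
Its filler is the head noun "scout" (via "who"), at word 4.
(The other dependency links word 1 to a gap after word 9.)

4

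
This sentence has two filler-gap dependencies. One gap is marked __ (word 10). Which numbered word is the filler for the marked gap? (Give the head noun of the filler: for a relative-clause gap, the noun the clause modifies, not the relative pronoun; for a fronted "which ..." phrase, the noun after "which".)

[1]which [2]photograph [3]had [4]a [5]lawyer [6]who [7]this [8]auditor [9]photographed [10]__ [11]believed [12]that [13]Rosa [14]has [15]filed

5

The marked gap is inside the relative clause, the direct object of "photographed".
Its filler is the head noun "lawyer" (via "who"), at word 5.
(The other dependency links word 2 to a gap after word 15.)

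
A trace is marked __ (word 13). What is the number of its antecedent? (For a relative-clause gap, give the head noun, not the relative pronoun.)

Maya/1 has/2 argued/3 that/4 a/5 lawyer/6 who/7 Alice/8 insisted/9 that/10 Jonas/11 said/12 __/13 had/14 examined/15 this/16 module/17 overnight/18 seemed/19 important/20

The gap at 13 is the subject of "examined", inside a relative clause.
The relative pronoun is "who" (word 7); it is bound by the head noun immediately before it.
Its filler is the head noun "lawyer", at word 6.

6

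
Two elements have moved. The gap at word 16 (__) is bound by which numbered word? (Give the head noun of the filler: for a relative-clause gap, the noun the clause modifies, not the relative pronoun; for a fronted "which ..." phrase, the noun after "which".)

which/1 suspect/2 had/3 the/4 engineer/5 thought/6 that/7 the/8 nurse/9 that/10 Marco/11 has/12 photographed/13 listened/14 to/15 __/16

The marked gap is the object of the preposition "to" of "listened".
Its filler is the fronted wh-phrase "which suspect", at word 2.
(The other dependency links word 9 to a gap after word 13.)

2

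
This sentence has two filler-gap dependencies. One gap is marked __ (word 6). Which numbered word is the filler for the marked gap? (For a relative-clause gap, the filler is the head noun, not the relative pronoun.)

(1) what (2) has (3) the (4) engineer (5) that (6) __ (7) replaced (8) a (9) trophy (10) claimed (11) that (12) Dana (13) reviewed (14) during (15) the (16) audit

The marked gap is inside the relative clause, the subject of "replaced".
Its filler is the head noun "engineer" (via "that"), at word 4.
(The other dependency links word 1 to a gap after word 13.)

4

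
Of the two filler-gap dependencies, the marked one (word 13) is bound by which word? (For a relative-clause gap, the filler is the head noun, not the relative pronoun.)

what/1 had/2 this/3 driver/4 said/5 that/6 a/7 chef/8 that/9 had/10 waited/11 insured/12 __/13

The marked gap is the direct object of "insured".
Its filler is the fronted wh-phrase "what", at word 1.
(The other dependency links word 8 to a gap after word 9.)

1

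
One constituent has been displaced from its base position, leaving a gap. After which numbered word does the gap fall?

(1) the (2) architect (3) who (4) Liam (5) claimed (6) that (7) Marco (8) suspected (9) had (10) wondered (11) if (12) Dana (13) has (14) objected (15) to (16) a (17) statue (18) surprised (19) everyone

The displaced element is "the architect" (word 2).
It is linked across 2 clause boundaries (that → Ø).
It functions as the subject of "wondered", so the gap sits immediately after word 8 ("suspected").
Base order: Liam claimed that Marco suspected that the architect had wondered if Dana has objected to a statue.

8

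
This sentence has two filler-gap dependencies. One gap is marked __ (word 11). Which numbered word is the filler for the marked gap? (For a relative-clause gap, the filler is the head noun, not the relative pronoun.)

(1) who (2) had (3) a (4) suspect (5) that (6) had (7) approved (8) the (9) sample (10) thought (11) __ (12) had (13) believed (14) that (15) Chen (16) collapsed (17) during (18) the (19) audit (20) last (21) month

The marked gap is the subject of "believed".
Its filler is the fronted wh-phrase "who", at word 1.
(The other dependency links word 4 to a gap after word 5.)

1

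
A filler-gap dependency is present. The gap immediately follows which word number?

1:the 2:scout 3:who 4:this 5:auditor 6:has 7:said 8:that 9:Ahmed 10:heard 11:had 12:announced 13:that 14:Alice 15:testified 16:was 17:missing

10

The displaced element is "the scout" (word 2).
It is linked across 2 clause boundaries (that → Ø).
It functions as the subject of "announced", so the gap sits immediately after word 10 ("heard").
Base order: This auditor has said that Ahmed heard that the scout had announced that Alice testified.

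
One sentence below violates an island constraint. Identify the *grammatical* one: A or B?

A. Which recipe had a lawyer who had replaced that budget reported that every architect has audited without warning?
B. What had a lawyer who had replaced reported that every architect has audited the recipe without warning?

In B, the wh-phrase is extracted from inside a complex-NP island (relative clause) (introduced by "who"), which blocks movement.
In A, the extraction path crosses only that-complement boundaries, which are transparent.
So A is grammatical.

A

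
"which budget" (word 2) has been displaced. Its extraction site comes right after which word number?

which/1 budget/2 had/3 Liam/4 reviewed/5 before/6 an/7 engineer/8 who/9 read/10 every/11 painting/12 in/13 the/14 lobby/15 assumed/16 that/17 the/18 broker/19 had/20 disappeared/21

The displaced element is "which budget" (word 2).
It functions as the direct object of "reviewed", so the gap sits immediately after word 5 ("reviewed").
Base order: Liam had reviewed which budget before an engineer who read every painting in the lobby assumed that the broker had disappeared.

5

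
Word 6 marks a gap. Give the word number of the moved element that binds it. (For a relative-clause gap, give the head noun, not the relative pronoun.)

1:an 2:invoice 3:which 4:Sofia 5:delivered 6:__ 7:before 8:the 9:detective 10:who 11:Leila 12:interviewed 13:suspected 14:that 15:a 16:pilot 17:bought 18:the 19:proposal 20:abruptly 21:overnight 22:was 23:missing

2

The gap at 6 is the object of "delivered", inside a relative clause.
The relative pronoun is "which" (word 3); it is bound by the head noun immediately before it.
Its filler is the head noun "invoice", at word 2.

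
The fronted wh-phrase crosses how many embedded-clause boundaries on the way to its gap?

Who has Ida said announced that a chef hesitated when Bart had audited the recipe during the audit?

"who" is extracted from the subject of "announced".
Boundaries crossed, outermost first: [Ø] — 1 in total.

1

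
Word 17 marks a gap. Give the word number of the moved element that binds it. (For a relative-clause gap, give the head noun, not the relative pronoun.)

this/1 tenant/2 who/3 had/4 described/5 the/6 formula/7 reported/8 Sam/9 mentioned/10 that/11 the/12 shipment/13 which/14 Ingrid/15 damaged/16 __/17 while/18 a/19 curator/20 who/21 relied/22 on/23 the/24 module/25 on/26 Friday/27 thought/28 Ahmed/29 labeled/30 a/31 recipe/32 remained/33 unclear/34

13

The gap at 17 is the object of "damaged", inside a relative clause.
The relative pronoun is "which" (word 14); it is bound by the head noun immediately before it.
Its filler is the head noun "shipment", at word 13.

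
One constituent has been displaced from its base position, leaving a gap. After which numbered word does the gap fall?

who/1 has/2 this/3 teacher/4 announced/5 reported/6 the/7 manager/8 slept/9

5

The displaced element is "who" (word 1).
It is linked across 1 clause boundary (Ø).
It functions as the subject of "reported", so the gap sits immediately after word 5 ("announced").
Base order: This teacher has announced that who reported the manager slept.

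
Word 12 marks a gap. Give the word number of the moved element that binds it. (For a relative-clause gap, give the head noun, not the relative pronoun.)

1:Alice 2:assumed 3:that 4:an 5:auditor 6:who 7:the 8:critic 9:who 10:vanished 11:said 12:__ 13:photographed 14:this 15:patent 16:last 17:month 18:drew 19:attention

The gap at 12 is the subject of "photographed", inside a relative clause.
The relative pronoun is "who" (word 6); it is bound by the head noun immediately before it.
Its filler is the head noun "auditor", at word 5.

5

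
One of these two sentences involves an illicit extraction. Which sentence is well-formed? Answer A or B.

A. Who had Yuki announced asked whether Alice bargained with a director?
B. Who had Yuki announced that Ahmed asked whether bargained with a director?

In B, the wh-phrase is extracted from inside a wh-island (introduced by "whether"), which blocks movement.
In A, the extraction path crosses only that-complement boundaries, which are transparent.
So A is grammatical.

A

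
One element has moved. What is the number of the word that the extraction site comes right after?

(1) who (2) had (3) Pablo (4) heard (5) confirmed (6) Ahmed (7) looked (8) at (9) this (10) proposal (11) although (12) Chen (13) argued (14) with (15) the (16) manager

4

The displaced element is "who" (word 1).
It is linked across 1 clause boundary (Ø).
It functions as the subject of "confirmed", so the gap sits immediately after word 4 ("heard").
Base order: Pablo had heard who confirmed Ahmed looked at this proposal although Chen argued with the manager.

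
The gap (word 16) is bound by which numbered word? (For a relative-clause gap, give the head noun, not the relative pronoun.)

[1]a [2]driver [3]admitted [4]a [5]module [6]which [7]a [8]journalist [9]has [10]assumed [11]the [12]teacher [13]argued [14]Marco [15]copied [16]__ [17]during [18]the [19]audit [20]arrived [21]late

5

The gap at 16 is the object of "copied", inside a relative clause.
The relative pronoun is "which" (word 6); it is bound by the head noun immediately before it.
Its filler is the head noun "module", at word 5.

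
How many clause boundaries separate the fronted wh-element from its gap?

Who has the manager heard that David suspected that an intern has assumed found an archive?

"who" is extracted from the subject of "found".
Boundaries crossed, outermost first: [that], [that], [Ø] — 3 in total.

3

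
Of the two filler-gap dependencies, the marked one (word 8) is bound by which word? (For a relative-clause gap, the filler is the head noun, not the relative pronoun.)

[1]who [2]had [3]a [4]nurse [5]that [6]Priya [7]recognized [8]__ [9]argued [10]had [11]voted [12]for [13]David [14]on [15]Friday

The marked gap is inside the relative clause, the direct object of "recognized".
Its filler is the head noun "nurse" (via "that"), at word 4.
(The other dependency links word 1 to a gap after word 9.)

4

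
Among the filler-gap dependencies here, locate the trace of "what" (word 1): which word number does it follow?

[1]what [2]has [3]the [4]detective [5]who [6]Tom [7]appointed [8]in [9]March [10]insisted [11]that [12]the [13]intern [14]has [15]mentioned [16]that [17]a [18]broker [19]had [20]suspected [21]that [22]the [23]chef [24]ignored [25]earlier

The displaced element is "what" (word 1).
It is linked across 3 clause boundaries (that → that → that).
It functions as the direct object of "ignored", so the gap sits immediately after word 24 ("ignored").
Base order: The detective who Tom appointed in March has insisted that the intern has mentioned that a broker had suspected that the chef ignored what earlier.

24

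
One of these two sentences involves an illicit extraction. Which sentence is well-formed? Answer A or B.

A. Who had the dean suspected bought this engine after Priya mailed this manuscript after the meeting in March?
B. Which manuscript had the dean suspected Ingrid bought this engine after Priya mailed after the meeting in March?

In B, the wh-phrase is extracted from inside an adjunct island (introduced by "after"), which blocks movement.
In A, the extraction path crosses only that-complement boundaries, which are transparent.
So A is grammatical.

A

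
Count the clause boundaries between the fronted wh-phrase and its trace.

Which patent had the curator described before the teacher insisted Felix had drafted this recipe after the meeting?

"which patent" originates inside the matrix clause — no clause boundary is crossed.

0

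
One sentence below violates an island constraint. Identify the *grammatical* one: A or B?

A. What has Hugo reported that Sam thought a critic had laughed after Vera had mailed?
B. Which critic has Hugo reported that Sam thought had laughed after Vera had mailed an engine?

In A, the wh-phrase is extracted from inside an adjunct island (introduced by "after"), which blocks movement.
In B, the extraction path crosses only that-complement boundaries, which are transparent.
So B is grammatical.

B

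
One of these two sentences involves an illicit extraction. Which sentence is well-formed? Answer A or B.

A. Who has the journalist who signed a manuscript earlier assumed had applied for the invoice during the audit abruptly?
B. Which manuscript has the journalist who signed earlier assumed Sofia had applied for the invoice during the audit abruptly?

In B, the wh-phrase is extracted from inside a complex-NP island (relative clause) (introduced by "who"), which blocks movement.
In A, the extraction path crosses only that-complement boundaries, which are transparent.
So A is grammatical.

A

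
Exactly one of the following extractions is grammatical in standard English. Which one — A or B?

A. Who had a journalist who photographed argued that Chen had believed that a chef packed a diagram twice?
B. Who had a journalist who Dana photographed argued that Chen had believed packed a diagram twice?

In A, the wh-phrase is extracted from inside a complex-NP island (relative clause) (introduced by "who"), which blocks movement.
In B, the extraction path crosses only that-complement boundaries, which are transparent.
So B is grammatical.

B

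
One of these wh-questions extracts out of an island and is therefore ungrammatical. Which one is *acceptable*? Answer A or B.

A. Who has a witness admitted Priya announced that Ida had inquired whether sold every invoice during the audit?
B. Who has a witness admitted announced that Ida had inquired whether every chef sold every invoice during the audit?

B

In A, the wh-phrase is extracted from inside a wh-island (introduced by "whether"), which blocks movement.
In B, the extraction path crosses only that-complement boundaries, which are transparent.
So B is grammatical.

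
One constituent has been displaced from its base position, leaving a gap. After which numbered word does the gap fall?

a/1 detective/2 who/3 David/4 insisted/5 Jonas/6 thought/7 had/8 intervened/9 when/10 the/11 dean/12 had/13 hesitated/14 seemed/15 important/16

7

The displaced element is "a detective" (word 2).
It is linked across 2 clause boundaries (Ø → Ø).
It functions as the subject of "intervened", so the gap sits immediately after word 7 ("thought").
Base order: David insisted Jonas thought that a detective had intervened when the dean had hesitated.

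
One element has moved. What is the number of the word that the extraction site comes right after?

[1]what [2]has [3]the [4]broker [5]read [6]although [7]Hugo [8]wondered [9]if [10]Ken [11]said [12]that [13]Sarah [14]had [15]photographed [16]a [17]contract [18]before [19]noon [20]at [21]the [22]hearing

The displaced element is "what" (word 1).
It functions as the direct object of "read", so the gap sits immediately after word 5 ("read").
Base order: The broker has read what although Hugo wondered if Ken said that Sarah had photographed a contract before noon at the hearing.

5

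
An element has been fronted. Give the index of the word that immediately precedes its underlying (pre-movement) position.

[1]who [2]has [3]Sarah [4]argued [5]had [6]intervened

4

The displaced element is "who" (word 1).
It is linked across 1 clause boundary (Ø).
It functions as the subject of "intervened", so the gap sits immediately after word 4 ("argued").
Base order: Sarah has argued who had intervened.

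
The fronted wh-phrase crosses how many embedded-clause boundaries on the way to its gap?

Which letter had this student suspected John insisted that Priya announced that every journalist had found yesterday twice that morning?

"which letter" is extracted from the object of "found".
Boundaries crossed, outermost first: [Ø], [that], [that] — 3 in total.

3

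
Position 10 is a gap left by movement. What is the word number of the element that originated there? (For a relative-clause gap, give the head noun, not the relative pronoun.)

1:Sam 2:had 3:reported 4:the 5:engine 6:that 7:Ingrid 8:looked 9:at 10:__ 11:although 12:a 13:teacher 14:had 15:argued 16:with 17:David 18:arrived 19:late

5

The gap at 10 is the prepositional object of "looked", inside a relative clause.
The relative pronoun is "that" (word 6); it is bound by the head noun immediately before it.
Its filler is the head noun "engine", at word 5.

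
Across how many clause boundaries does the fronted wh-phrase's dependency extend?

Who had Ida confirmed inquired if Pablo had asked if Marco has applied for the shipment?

1

"who" is extracted from the subject of "inquired".
Boundaries crossed, outermost first: [Ø] — 1 in total.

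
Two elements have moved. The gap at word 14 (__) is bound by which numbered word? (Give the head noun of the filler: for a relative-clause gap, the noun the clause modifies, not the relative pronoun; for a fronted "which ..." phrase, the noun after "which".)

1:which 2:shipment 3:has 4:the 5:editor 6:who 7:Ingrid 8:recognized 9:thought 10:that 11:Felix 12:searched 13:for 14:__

2

The marked gap is the object of the preposition "for" of "searched".
Its filler is the fronted wh-phrase "which shipment", at word 2.
(The other dependency links word 5 to a gap after word 8.)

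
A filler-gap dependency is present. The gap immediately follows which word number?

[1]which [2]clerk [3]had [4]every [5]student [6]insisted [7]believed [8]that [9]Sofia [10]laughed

6

The displaced element is "which clerk" (word 2).
It is linked across 1 clause boundary (Ø).
It functions as the subject of "believed", so the gap sits immediately after word 6 ("insisted").
Base order: Every student had insisted that which clerk believed that Sofia laughed.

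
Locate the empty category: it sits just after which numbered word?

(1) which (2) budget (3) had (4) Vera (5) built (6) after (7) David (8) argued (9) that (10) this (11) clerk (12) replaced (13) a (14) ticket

5

The displaced element is "which budget" (word 2).
It functions as the direct object of "built", so the gap sits immediately after word 5 ("built").
Base order: Vera had built which budget after David argued that this clerk replaced a ticket.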